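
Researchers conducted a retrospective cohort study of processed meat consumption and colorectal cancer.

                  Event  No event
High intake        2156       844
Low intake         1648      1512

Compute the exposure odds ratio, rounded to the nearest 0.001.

2.344

Cells: a = 2156, b = 844, c = 1648, d = 1512.
OR = (a·d)/(b·c) = (2156 × 1512) / (844 × 1648) = 3259872 / 1390912 = 2.34369
The odds of colorectal cancer are about 2.34 times as high in the high intake group.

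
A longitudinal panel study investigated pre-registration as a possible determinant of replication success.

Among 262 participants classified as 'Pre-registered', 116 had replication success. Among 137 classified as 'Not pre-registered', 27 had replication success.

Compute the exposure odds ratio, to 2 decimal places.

3.24

From the description: a = 116, b = 146, c = 27, d = 110.
OR = (a·d)/(b·c) = (116 × 110) / (146 × 27) = 12760 / 3942 = 3.23694
The odds of replication success are about 3.24 times as high in the pre-registered group.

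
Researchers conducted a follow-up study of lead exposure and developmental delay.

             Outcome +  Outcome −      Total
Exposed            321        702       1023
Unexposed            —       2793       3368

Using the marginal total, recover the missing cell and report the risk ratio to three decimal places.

1.838

The missing cell is in the unexposed row: 3368 − 2793 = 575.
So a = 321, b = 702, c = 575, d = 2793.
RR = [a/(a+b)] / [c/(c+d)] = (321/1023) / (575/3368) = 0.31378/0.17072 = 1.83795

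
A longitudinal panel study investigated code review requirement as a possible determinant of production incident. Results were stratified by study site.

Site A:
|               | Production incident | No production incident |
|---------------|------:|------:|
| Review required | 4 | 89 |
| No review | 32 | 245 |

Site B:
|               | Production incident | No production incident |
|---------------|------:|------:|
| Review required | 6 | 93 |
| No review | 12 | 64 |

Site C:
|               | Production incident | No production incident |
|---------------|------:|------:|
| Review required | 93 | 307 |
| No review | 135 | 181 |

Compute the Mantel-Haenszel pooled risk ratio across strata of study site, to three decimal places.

RR_MH = Σ(aᵢ·n₀ᵢ/nᵢ) / Σ(cᵢ·n₁ᵢ/nᵢ), with n₁ᵢ = aᵢ+bᵢ (exposed), n₀ᵢ = cᵢ+dᵢ (unexposed), nᵢ = n₁ᵢ+n₀ᵢ.
Stratum 1 (Site A): n₁ = 93, n₀ = 277, n = 370; a·n₀/n = 4·277/370 = 2.9946; c·n₁/n = 32·93/370 = 8.0432
Stratum 2 (Site B): n₁ = 99, n₀ = 76, n = 175; a·n₀/n = 6·76/175 = 2.6057; c·n₁/n = 12·99/175 = 6.7886
Stratum 3 (Site C): n₁ = 400, n₀ = 316, n = 716; a·n₀/n = 93·316/716 = 41.0447; c·n₁/n = 135·400/716 = 75.4190
RR_MH = (2.9946 + 2.6057 + 41.0447) / (8.0432 + 6.7886 + 75.4190) = 46.6450 / 90.2508 = 0.51684

0.517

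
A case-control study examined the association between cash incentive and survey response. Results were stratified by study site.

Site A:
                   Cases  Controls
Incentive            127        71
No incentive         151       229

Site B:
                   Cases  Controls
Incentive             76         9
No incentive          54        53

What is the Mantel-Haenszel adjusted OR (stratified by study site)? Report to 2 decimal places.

3.38

OR_MH = Σ(aᵢdᵢ/nᵢ) / Σ(bᵢcᵢ/nᵢ), where nᵢ is the stratum total.
Stratum 1 (Site A): n = 578; a·d/n = 127·229/578 = 50.3166; b·c/n = 71·151/578 = 18.5484
Stratum 2 (Site B): n = 192; a·d/n = 76·53/192 = 20.9792; b·c/n = 9·54/192 = 2.5312
OR_MH = (50.3166 + 20.9792) / (18.5484 + 2.5312) = 71.2958 / 21.0797 = 3.38220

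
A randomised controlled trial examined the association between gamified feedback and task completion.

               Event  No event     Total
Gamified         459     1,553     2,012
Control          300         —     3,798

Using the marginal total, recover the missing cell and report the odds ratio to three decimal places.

The missing cell is in the unexposed row: 3798 − 300 = 3498.
So a = 459, b = 1553, c = 300, d = 3498.
OR = (a·d)/(b·c) = (459 × 3498) / (1553 × 300) = 1605582 / 465900 = 3.44619

3.446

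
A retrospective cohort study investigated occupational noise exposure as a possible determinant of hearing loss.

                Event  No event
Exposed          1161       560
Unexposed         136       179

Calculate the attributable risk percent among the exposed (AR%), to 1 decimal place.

Cells: a = 1161, b = 560, c = 136, d = 179.
Risk in exposed = 1161/1721 = 0.67461; risk in unexposed = 136/315 = 0.43175.
RR = 0.67461/0.43175 = 1.56251
AR% = (RR − 1)/RR × 100 = (1.56251 − 1)/1.56251 × 100 = 36.0004%

36.0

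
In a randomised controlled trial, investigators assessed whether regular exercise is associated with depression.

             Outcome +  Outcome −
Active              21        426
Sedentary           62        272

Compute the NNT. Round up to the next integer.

8

Risk in treated group = 21/447 = 0.04698; risk in control = 62/334 = 0.18563.
Absolute risk reduction = 0.18563 − 0.04698 = 0.13865
NNT = 1 / ARR = 1 / 0.13865 = 7.212 → round up → 8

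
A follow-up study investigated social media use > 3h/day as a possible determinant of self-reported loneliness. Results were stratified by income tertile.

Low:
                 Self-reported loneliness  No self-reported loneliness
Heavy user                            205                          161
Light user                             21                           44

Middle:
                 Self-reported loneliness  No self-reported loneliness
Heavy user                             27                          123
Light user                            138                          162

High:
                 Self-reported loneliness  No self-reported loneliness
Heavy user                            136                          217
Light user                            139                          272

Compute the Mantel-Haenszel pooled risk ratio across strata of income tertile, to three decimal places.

0.953

RR_MH = Σ(aᵢ·n₀ᵢ/nᵢ) / Σ(cᵢ·n₁ᵢ/nᵢ), with n₁ᵢ = aᵢ+bᵢ (exposed), n₀ᵢ = cᵢ+dᵢ (unexposed), nᵢ = n₁ᵢ+n₀ᵢ.
Stratum 1 (Low): n₁ = 366, n₀ = 65, n = 431; a·n₀/n = 205·65/431 = 30.9165; c·n₁/n = 21·366/431 = 17.8329
Stratum 2 (Middle): n₁ = 150, n₀ = 300, n = 450; a·n₀/n = 27·300/450 = 18.0000; c·n₁/n = 138·150/450 = 46.0000
Stratum 3 (High): n₁ = 353, n₀ = 411, n = 764; a·n₀/n = 136·411/764 = 73.1623; c·n₁/n = 139·353/764 = 64.2238
RR_MH = (30.9165 + 18.0000 + 73.1623) / (17.8329 + 46.0000 + 64.2238) = 122.0788 / 128.0568 = 0.95332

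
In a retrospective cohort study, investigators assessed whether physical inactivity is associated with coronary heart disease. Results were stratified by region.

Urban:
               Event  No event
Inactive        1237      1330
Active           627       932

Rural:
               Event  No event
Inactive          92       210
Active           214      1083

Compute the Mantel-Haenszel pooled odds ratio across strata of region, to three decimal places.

1.484

OR_MH = Σ(aᵢdᵢ/nᵢ) / Σ(bᵢcᵢ/nᵢ), where nᵢ is the stratum total.
Stratum 1 (Urban): n = 4126; a·d/n = 1237·932/4126 = 279.4193; b·c/n = 1330·627/4126 = 202.1110
Stratum 2 (Rural): n = 1599; a·d/n = 92·1083/1599 = 62.3114; b·c/n = 210·214/1599 = 28.1051
OR_MH = (279.4193 + 62.3114) / (202.1110 + 28.1051) = 341.7307 / 230.2161 = 1.48439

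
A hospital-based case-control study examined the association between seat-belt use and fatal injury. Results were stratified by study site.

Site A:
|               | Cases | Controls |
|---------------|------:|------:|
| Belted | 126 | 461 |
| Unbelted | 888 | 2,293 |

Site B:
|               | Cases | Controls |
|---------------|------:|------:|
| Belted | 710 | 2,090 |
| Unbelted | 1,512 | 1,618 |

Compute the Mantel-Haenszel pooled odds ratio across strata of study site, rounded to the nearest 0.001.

OR_MH = Σ(aᵢdᵢ/nᵢ) / Σ(bᵢcᵢ/nᵢ), where nᵢ is the stratum total.
Stratum 1 (Site A): n = 3768; a·d/n = 126·2293/3768 = 76.6768; b·c/n = 461·888/3768 = 108.6433
Stratum 2 (Site B): n = 5930; a·d/n = 710·1618/5930 = 193.7234; b·c/n = 2090·1512/5930 = 532.8971
OR_MH = (76.6768 + 193.7234) / (108.6433 + 532.8971) = 270.4002 / 641.5404 = 0.42149

0.421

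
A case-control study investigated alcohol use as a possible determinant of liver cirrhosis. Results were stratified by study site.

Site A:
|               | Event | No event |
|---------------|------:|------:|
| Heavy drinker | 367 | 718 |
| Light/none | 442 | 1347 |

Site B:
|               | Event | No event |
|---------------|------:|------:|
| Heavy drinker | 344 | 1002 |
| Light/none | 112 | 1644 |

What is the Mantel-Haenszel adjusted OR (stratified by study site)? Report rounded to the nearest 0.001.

OR_MH = Σ(aᵢdᵢ/nᵢ) / Σ(bᵢcᵢ/nᵢ), where nᵢ is the stratum total.
Stratum 1 (Site A): n = 2874; a·d/n = 367·1347/2874 = 172.0073; b·c/n = 718·442/2874 = 110.4231
Stratum 2 (Site B): n = 3102; a·d/n = 344·1644/3102 = 182.3133; b·c/n = 1002·112/3102 = 36.1779
OR_MH = (172.0073 + 182.3133) / (110.4231 + 36.1779) = 354.3207 / 146.6011 = 2.41690

2.417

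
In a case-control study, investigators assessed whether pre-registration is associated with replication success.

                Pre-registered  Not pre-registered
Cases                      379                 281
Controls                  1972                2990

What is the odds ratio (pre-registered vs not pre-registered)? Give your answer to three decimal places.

2.045

Reading the table with exposure as columns: a = 379 (Pre-registered, case), b = 1972 (Pre-registered, non-case), c = 281 (Not pre-registered, case), d = 2990.
OR = (a·d)/(b·c) = (379 × 2990) / (1972 × 281) = 1133210 / 554132 = 2.04502
The odds of replication success are about 2.05 times as high in the pre-registered group.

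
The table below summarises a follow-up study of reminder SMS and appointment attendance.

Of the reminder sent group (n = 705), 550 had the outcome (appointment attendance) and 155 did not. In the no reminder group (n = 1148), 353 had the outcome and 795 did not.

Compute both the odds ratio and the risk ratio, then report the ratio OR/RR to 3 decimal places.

From the description: a = 550, b = 155, c = 353, d = 795.
OR = (550·795)/(155·353) = 437250/54715 = 7.99141
Risk in exposed = 550/705 = 0.78014; risk in unexposed = 353/1148 = 0.30749; RR = 2.53712
OR/RR = 7.99141 / 2.53712 = 3.14980
The outcome is not rare, so the OR lies further from 1 than the RR.

3.150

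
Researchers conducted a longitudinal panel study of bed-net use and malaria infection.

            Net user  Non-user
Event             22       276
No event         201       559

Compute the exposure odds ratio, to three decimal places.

Reading the table with exposure as columns: a = 22 (Net user, case), b = 201 (Net user, non-case), c = 276 (Non-user, case), d = 559.
OR = (a·d)/(b·c) = (22 × 559) / (201 × 276) = 12298 / 55476 = 0.22168
Exposure is associated with lower odds of malaria infection (OR = 0.22 < 1).

0.222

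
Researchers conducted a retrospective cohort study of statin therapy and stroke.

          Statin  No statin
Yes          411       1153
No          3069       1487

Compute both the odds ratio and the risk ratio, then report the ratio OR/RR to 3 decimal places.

0.639

Reading the table with exposure as columns: a = 411 (Statin, case), b = 3069 (Statin, non-case), c = 1153 (No statin, case), d = 1487.
OR = (411·1487)/(3069·1153) = 611157/3538557 = 0.17271
Risk in exposed = 411/3480 = 0.11810; risk in unexposed = 1153/2640 = 0.43674; RR = 0.27042
OR/RR = 0.17271 / 0.27042 = 0.63869
The outcome is not rare, so the OR lies further from 1 than the RR.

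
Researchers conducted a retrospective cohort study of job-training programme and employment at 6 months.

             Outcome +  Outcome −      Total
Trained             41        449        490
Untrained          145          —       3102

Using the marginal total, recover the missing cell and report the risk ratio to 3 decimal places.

The missing cell is in the unexposed row: 3102 − 145 = 2957.
So a = 41, b = 449, c = 145, d = 2957.
RR = [a/(a+b)] / [c/(c+d)] = (41/490) / (145/3102) = 0.08367/0.04674 = 1.79004

1.790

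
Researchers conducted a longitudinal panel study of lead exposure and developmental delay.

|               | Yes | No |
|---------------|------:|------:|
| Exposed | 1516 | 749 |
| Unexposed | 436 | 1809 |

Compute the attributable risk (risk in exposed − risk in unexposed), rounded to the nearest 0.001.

Cells: a = 1516, b = 749, c = 436, d = 1809.
Risk in exposed = 1516/2265 = 0.669316; risk in unexposed = 436/2245 = 0.194209.
Risk difference = 0.669316 − 0.194209 = 0.475106

0.475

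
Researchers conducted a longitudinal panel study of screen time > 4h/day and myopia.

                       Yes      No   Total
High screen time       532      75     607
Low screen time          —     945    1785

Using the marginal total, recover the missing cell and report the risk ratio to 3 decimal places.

The missing cell is in the unexposed row: 1785 − 945 = 840.
So a = 532, b = 75, c = 840, d = 945.
RR = [a/(a+b)] / [c/(c+d)] = (532/607) / (840/1785) = 0.87644/0.47059 = 1.86244

1.862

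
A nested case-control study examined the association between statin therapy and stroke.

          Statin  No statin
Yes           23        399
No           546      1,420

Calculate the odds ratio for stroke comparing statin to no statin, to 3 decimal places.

Reading the table with exposure as columns: a = 23 (Statin, case), b = 546 (Statin, non-case), c = 399 (No statin, case), d = 1420.
OR = (a·d)/(b·c) = (23 × 1420) / (546 × 399) = 32660 / 217854 = 0.14992
Exposure is associated with lower odds of stroke (OR = 0.15 < 1).

0.150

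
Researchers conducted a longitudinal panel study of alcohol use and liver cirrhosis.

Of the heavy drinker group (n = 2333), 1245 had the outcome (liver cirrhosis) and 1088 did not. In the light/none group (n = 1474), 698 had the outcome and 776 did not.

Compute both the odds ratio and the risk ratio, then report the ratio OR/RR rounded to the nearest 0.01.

From the description: a = 1245, b = 1088, c = 698, d = 776.
OR = (1245·776)/(1088·698) = 966120/759424 = 1.27217
Risk in exposed = 1245/2333 = 0.53365; risk in unexposed = 698/1474 = 0.47354; RR = 1.12693
OR/RR = 1.27217 / 1.12693 = 1.12889
The outcome is not rare, so the OR lies further from 1 than the RR.

1.13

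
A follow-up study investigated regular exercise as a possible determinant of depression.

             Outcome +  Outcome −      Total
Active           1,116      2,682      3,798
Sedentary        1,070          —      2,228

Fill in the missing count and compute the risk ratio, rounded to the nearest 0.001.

The missing cell is in the unexposed row: 2228 − 1070 = 1158.
So a = 1116, b = 2682, c = 1070, d = 1158.
RR = [a/(a+b)] / [c/(c+d)] = (1116/3798) / (1070/2228) = 0.29384/0.48025 = 0.61184

0.612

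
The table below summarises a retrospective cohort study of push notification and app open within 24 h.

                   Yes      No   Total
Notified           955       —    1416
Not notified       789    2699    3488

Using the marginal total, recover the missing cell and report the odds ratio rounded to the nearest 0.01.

The missing cell is in the exposed row: 1416 − 955 = 461.
So a = 955, b = 461, c = 789, d = 2699.
OR = (a·d)/(b·c) = (955 × 2699) / (461 × 789) = 2577545 / 363729 = 7.08644

7.09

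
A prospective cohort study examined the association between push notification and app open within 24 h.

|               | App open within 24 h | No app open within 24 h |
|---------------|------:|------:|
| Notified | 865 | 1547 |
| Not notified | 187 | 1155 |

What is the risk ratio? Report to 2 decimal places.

2.57

Cells: a = 865, b = 1547, c = 187, d = 1155.
Risk in exposed = 865/2412 = 0.35862; risk in unexposed = 187/1342 = 0.13934.
RR = 0.35862 / 0.13934 = 2.57365
The risk among the exposed is 2.57 times that among the unexposed.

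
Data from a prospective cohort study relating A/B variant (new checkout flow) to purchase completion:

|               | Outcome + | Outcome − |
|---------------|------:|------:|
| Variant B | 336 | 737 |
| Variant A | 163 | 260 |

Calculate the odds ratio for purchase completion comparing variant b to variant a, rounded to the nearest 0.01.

0.73

Cells: a = 336, b = 737, c = 163, d = 260.
OR = (a·d)/(b·c) = (336 × 260) / (737 × 163) = 87360 / 120131 = 0.72721
Exposure is associated with lower odds of purchase completion (OR = 0.73 < 1).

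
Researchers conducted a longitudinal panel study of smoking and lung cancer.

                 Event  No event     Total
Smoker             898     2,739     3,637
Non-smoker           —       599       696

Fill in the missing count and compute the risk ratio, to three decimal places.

The missing cell is in the unexposed row: 696 − 599 = 97.
So a = 898, b = 2739, c = 97, d = 599.
RR = [a/(a+b)] / [c/(c+d)] = (898/3637) / (97/696) = 0.24691/0.13937 = 1.77162

1.772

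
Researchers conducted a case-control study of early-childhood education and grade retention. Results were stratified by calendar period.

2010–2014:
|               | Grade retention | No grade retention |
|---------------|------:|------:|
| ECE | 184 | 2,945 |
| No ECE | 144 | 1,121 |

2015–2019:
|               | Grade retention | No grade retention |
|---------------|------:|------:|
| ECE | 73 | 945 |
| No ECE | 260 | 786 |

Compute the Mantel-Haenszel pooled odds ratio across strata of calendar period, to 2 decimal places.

0.35

OR_MH = Σ(aᵢdᵢ/nᵢ) / Σ(bᵢcᵢ/nᵢ), where nᵢ is the stratum total.
Stratum 1 (2010–2014): n = 4394; a·d/n = 184·1121/4394 = 46.9422; b·c/n = 2945·144/4394 = 96.5134
Stratum 2 (2015–2019): n = 2064; a·d/n = 73·786/2064 = 27.7994; b·c/n = 945·260/2064 = 119.0407
OR_MH = (46.9422 + 27.7994) / (96.5134 + 119.0407) = 74.7416 / 215.5541 = 0.34674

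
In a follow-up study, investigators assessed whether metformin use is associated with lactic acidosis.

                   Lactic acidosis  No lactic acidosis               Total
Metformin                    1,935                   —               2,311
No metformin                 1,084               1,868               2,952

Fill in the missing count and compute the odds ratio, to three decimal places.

The missing cell is in the exposed row: 2311 − 1935 = 376.
So a = 1935, b = 376, c = 1084, d = 1868.
OR = (a·d)/(b·c) = (1935 × 1868) / (376 × 1084) = 3614580 / 407584 = 8.86831

8.868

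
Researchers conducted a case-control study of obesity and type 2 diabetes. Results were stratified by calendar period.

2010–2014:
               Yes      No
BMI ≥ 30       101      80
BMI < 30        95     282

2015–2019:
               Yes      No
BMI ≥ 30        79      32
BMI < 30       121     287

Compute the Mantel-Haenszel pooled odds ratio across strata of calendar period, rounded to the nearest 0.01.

OR_MH = Σ(aᵢdᵢ/nᵢ) / Σ(bᵢcᵢ/nᵢ), where nᵢ is the stratum total.
Stratum 1 (2010–2014): n = 558; a·d/n = 101·282/558 = 51.0430; b·c/n = 80·95/558 = 13.6201
Stratum 2 (2015–2019): n = 519; a·d/n = 79·287/519 = 43.6859; b·c/n = 32·121/519 = 7.4605
OR_MH = (51.0430 + 43.6859) / (13.6201 + 7.4605) = 94.7289 / 21.0806 = 4.49366

4.49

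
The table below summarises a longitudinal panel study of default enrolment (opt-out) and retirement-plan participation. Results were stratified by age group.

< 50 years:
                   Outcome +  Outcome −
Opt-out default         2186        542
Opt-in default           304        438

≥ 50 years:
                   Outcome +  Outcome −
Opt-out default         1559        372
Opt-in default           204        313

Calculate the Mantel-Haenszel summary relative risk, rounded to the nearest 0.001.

1.992

RR_MH = Σ(aᵢ·n₀ᵢ/nᵢ) / Σ(cᵢ·n₁ᵢ/nᵢ), with n₁ᵢ = aᵢ+bᵢ (exposed), n₀ᵢ = cᵢ+dᵢ (unexposed), nᵢ = n₁ᵢ+n₀ᵢ.
Stratum 1 (< 50 years): n₁ = 2728, n₀ = 742, n = 3470; a·n₀/n = 2186·742/3470 = 467.4386; c·n₁/n = 304·2728/3470 = 238.9948
Stratum 2 (≥ 50 years): n₁ = 1931, n₀ = 517, n = 2448; a·n₀/n = 1559·517/2448 = 329.2496; c·n₁/n = 204·1931/2448 = 160.9167
RR_MH = (467.4386 + 329.2496) / (238.9948 + 160.9167) = 796.6882 / 399.9115 = 1.99216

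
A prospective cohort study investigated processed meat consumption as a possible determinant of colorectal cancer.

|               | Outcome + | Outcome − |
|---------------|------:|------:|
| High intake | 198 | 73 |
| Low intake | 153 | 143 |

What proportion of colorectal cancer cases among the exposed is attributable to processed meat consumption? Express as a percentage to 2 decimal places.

Cells: a = 198, b = 73, c = 153, d = 143.
Risk in exposed = 198/271 = 0.73063; risk in unexposed = 153/296 = 0.51689.
RR = 0.73063/0.51689 = 1.41350
AR% = (RR − 1)/RR × 100 = (1.41350 − 1)/1.41350 × 100 = 29.2537%

29.25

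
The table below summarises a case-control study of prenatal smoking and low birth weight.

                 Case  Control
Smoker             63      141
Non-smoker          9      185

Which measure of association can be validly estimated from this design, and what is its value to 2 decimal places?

Cells: a = 63, b = 141, c = 9, d = 185.
This is a case-control study: participants were sampled on outcome status, so risks in the source population cannot be estimated directly — relative risk is not valid here. The odds ratio is the appropriate measure.
OR = (a·d)/(b·c) = (63 × 185) / (141 × 9) = 11655 / 1269 = 9.18440

9.18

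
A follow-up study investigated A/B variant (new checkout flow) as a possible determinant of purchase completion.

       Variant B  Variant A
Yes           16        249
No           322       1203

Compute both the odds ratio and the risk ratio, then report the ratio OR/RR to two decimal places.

Reading the table with exposure as columns: a = 16 (Variant B, case), b = 322 (Variant B, non-case), c = 249 (Variant A, case), d = 1203.
OR = (16·1203)/(322·249) = 19248/80178 = 0.24007
Risk in exposed = 16/338 = 0.04734; risk in unexposed = 249/1452 = 0.17149; RR = 0.27604
OR/RR = 0.24007 / 0.27604 = 0.86968
The outcome is not rare, so the OR lies further from 1 than the RR.

0.87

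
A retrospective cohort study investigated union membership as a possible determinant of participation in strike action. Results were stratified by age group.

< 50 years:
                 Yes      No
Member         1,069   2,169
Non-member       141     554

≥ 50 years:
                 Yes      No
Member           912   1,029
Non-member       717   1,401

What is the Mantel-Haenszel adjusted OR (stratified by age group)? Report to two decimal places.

OR_MH = Σ(aᵢdᵢ/nᵢ) / Σ(bᵢcᵢ/nᵢ), where nᵢ is the stratum total.
Stratum 1 (< 50 years): n = 3933; a·d/n = 1069·554/3933 = 150.5787; b·c/n = 2169·141/3933 = 77.7597
Stratum 2 (≥ 50 years): n = 4059; a·d/n = 912·1401/4059 = 314.7849; b·c/n = 1029·717/4059 = 181.7672
OR_MH = (150.5787 + 314.7849) / (77.7597 + 181.7672) = 465.3636 / 259.5269 = 1.79312

1.79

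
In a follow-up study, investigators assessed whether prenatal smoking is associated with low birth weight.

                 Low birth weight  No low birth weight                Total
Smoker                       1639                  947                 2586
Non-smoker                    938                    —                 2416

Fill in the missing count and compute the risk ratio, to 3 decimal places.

The missing cell is in the unexposed row: 2416 − 938 = 1478.
So a = 1639, b = 947, c = 938, d = 1478.
RR = [a/(a+b)] / [c/(c+d)] = (1639/2586) / (938/2416) = 0.63380/0.38825 = 1.63247

1.632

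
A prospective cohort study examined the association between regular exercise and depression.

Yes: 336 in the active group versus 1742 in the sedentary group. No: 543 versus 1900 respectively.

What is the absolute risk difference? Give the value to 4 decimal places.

-0.0961

From the description: a = 336, b = 543, c = 1742, d = 1900.
Risk in exposed = 336/879 = 0.382253; risk in unexposed = 1742/3642 = 0.478309.
Risk difference = 0.382253 − 0.478309 = -0.096056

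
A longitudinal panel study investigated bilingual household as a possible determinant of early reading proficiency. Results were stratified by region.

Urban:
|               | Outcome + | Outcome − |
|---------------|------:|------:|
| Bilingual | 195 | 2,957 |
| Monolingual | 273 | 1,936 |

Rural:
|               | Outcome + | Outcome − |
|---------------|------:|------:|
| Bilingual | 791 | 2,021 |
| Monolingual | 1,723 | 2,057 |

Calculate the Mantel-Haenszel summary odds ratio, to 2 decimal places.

0.47

OR_MH = Σ(aᵢdᵢ/nᵢ) / Σ(bᵢcᵢ/nᵢ), where nᵢ is the stratum total.
Stratum 1 (Urban): n = 5361; a·d/n = 195·1936/5361 = 70.4197; b·c/n = 2957·273/5361 = 150.5803
Stratum 2 (Rural): n = 6592; a·d/n = 791·2057/6592 = 246.8275; b·c/n = 2021·1723/6592 = 528.2438
OR_MH = (70.4197 + 246.8275) / (150.5803 + 528.2438) = 317.2472 / 678.8241 = 0.46735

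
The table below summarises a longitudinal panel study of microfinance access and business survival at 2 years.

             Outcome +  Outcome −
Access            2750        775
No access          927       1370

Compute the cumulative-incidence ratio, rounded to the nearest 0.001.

Cells: a = 2750, b = 775, c = 927, d = 1370.
Risk in exposed = 2750/3525 = 0.78014; risk in unexposed = 927/2297 = 0.40357.
RR = 0.78014 / 0.40357 = 1.93310
The risk among the exposed is 1.93 times that among the unexposed.

1.933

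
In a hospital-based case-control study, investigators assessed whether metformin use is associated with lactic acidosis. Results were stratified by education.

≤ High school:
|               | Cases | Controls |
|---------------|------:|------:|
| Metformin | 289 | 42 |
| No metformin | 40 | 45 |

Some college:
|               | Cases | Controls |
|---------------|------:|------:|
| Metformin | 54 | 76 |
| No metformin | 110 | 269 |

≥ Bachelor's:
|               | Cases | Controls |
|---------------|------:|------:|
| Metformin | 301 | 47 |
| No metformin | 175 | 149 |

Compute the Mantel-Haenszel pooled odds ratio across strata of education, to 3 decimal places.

3.869

OR_MH = Σ(aᵢdᵢ/nᵢ) / Σ(bᵢcᵢ/nᵢ), where nᵢ is the stratum total.
Stratum 1 (≤ High school): n = 416; a·d/n = 289·45/416 = 31.2620; b·c/n = 42·40/416 = 4.0385
Stratum 2 (Some college): n = 509; a·d/n = 54·269/509 = 28.5383; b·c/n = 76·110/509 = 16.4244
Stratum 3 (≥ Bachelor's): n = 672; a·d/n = 301·149/672 = 66.7396; b·c/n = 47·175/672 = 12.2396
OR_MH = (31.2620 + 28.5383 + 66.7396) / (4.0385 + 16.4244 + 12.2396) = 126.5399 / 32.7024 = 3.86944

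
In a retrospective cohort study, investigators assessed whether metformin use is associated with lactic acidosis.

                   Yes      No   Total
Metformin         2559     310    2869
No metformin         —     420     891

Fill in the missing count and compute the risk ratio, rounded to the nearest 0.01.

1.69

The missing cell is in the unexposed row: 891 − 420 = 471.
So a = 2559, b = 310, c = 471, d = 420.
RR = [a/(a+b)] / [c/(c+d)] = (2559/2869) / (471/891) = 0.89195/0.52862 = 1.68732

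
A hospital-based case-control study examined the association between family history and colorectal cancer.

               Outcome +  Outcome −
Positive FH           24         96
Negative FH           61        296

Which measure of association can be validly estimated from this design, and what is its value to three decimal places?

1.213

Cells: a = 24, b = 96, c = 61, d = 296.
This is a hospital-based case-control study: participants were sampled on outcome status, so risks in the source population cannot be estimated directly — relative risk is not valid here. The odds ratio is the appropriate measure.
OR = (a·d)/(b·c) = (24 × 296) / (96 × 61) = 7104 / 5856 = 1.21311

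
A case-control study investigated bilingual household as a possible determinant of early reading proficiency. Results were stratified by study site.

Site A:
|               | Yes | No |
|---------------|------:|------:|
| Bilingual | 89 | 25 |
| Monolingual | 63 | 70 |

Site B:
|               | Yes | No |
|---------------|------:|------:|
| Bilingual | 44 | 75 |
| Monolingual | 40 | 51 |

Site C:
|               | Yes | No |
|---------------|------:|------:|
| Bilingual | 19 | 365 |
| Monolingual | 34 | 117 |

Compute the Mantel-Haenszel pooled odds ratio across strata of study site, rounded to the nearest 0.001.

0.913

OR_MH = Σ(aᵢdᵢ/nᵢ) / Σ(bᵢcᵢ/nᵢ), where nᵢ is the stratum total.
Stratum 1 (Site A): n = 247; a·d/n = 89·70/247 = 25.2227; b·c/n = 25·63/247 = 6.3765
Stratum 2 (Site B): n = 210; a·d/n = 44·51/210 = 10.6857; b·c/n = 75·40/210 = 14.2857
Stratum 3 (Site C): n = 535; a·d/n = 19·117/535 = 4.1551; b·c/n = 365·34/535 = 23.1963
OR_MH = (25.2227 + 10.6857 + 4.1551) / (6.3765 + 14.2857 + 23.1963) = 40.0635 / 43.8585 = 0.91347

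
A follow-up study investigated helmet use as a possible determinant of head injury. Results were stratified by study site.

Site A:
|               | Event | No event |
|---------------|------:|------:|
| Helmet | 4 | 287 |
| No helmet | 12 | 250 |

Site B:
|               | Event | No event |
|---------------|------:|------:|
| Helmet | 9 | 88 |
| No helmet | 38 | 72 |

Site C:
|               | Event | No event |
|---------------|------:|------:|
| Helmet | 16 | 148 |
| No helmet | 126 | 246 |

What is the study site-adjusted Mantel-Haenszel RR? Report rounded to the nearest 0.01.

RR_MH = Σ(aᵢ·n₀ᵢ/nᵢ) / Σ(cᵢ·n₁ᵢ/nᵢ), with n₁ᵢ = aᵢ+bᵢ (exposed), n₀ᵢ = cᵢ+dᵢ (unexposed), nᵢ = n₁ᵢ+n₀ᵢ.
Stratum 1 (Site A): n₁ = 291, n₀ = 262, n = 553; a·n₀/n = 4·262/553 = 1.8951; c·n₁/n = 12·291/553 = 6.3146
Stratum 2 (Site B): n₁ = 97, n₀ = 110, n = 207; a·n₀/n = 9·110/207 = 4.7826; c·n₁/n = 38·97/207 = 17.8068
Stratum 3 (Site C): n₁ = 164, n₀ = 372, n = 536; a·n₀/n = 16·372/536 = 11.1045; c·n₁/n = 126·164/536 = 38.5522
RR_MH = (1.8951 + 4.7826 + 11.1045) / (6.3146 + 17.8068 + 38.5522) = 17.7822 / 62.6736 = 0.28373

0.28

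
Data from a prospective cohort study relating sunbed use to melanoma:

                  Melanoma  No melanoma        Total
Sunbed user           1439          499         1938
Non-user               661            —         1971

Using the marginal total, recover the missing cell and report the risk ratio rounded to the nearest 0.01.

The missing cell is in the unexposed row: 1971 − 661 = 1310.
So a = 1439, b = 499, c = 661, d = 1310.
RR = [a/(a+b)] / [c/(c+d)] = (1439/1938) / (661/1971) = 0.74252/0.33536 = 2.21407

2.21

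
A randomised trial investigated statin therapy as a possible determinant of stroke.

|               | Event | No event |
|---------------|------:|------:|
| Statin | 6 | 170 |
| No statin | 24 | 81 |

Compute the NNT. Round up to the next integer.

6

Risk in treated group = 6/176 = 0.03409; risk in control = 24/105 = 0.22857.
Absolute risk reduction = 0.22857 − 0.03409 = 0.19448
NNT = 1 / ARR = 1 / 0.19448 = 5.142 → round up → 6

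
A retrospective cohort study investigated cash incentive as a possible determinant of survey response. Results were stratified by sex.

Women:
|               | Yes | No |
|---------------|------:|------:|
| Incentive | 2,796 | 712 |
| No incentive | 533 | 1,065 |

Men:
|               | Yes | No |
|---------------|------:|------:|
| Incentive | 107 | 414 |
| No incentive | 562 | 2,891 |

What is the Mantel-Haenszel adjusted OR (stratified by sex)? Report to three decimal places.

OR_MH = Σ(aᵢdᵢ/nᵢ) / Σ(bᵢcᵢ/nᵢ), where nᵢ is the stratum total.
Stratum 1 (Women): n = 5106; a·d/n = 2796·1065/5106 = 583.1845; b·c/n = 712·533/5106 = 74.3235
Stratum 2 (Men): n = 3974; a·d/n = 107·2891/3974 = 77.8402; b·c/n = 414·562/3974 = 58.5476
OR_MH = (583.1845 + 77.8402) / (74.3235 + 58.5476) = 661.0247 / 132.8711 = 4.97493

4.975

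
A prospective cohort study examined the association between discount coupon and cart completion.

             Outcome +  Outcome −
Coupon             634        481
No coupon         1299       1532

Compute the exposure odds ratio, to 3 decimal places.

1.555

Cells: a = 634, b = 481, c = 1299, d = 1532.
OR = (a·d)/(b·c) = (634 × 1532) / (481 × 1299) = 971288 / 624819 = 1.55451
The odds of cart completion are about 1.55 times as high in the coupon group.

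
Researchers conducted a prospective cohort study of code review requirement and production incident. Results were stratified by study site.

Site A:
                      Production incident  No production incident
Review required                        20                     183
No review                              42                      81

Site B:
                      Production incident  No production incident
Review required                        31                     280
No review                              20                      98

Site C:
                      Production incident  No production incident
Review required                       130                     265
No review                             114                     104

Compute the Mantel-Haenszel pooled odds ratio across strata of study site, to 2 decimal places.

OR_MH = Σ(aᵢdᵢ/nᵢ) / Σ(bᵢcᵢ/nᵢ), where nᵢ is the stratum total.
Stratum 1 (Site A): n = 326; a·d/n = 20·81/326 = 4.9693; b·c/n = 183·42/326 = 23.5767
Stratum 2 (Site B): n = 429; a·d/n = 31·98/429 = 7.0816; b·c/n = 280·20/429 = 13.0536
Stratum 3 (Site C): n = 613; a·d/n = 130·104/613 = 22.0555; b·c/n = 265·114/613 = 49.2822
OR_MH = (4.9693 + 7.0816 + 22.0555) / (23.5767 + 13.0536 + 49.2822) = 34.1064 / 85.9125 = 0.39699

0.40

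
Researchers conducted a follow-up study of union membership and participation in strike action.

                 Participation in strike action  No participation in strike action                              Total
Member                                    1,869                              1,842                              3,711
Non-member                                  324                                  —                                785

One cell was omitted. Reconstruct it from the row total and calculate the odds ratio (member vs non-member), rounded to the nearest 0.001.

1.444

The missing cell is in the unexposed row: 785 − 324 = 461.
So a = 1869, b = 1842, c = 324, d = 461.
OR = (a·d)/(b·c) = (1869 × 461) / (1842 × 324) = 861609 / 596808 = 1.44370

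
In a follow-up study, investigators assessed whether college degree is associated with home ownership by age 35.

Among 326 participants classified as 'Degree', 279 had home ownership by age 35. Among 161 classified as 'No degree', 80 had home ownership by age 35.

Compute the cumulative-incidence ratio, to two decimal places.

From the description: a = 279, b = 47, c = 80, d = 81.
Risk in exposed = 279/326 = 0.85583; risk in unexposed = 80/161 = 0.49689.
RR = 0.85583 / 0.49689 = 1.72235
The risk among the exposed is 1.72 times that among the unexposed.

1.72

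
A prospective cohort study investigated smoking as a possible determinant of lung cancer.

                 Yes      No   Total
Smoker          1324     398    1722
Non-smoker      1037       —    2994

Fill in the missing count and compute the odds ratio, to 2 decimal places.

6.28

The missing cell is in the unexposed row: 2994 − 1037 = 1957.
So a = 1324, b = 398, c = 1037, d = 1957.
OR = (a·d)/(b·c) = (1324 × 1957) / (398 × 1037) = 2591068 / 412726 = 6.27794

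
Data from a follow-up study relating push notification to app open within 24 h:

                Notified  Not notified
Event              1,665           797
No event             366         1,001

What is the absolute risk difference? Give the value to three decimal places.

0.377

Reading the table with exposure as columns: a = 1665 (Notified, case), b = 366 (Notified, non-case), c = 797 (Not notified, case), d = 1001.
Risk in exposed = 1665/2031 = 0.819793; risk in unexposed = 797/1798 = 0.443270.
Risk difference = 0.819793 − 0.443270 = 0.376523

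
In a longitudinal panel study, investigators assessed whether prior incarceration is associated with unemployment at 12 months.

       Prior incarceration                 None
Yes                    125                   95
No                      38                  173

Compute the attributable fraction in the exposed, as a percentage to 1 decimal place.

Reading the table with exposure as columns: a = 125 (Prior incarceration, case), b = 38 (Prior incarceration, non-case), c = 95 (None, case), d = 173.
Risk in exposed = 125/163 = 0.76687; risk in unexposed = 95/268 = 0.35448.
RR = 0.76687/0.35448 = 2.16338
AR% = (RR − 1)/RR × 100 = (2.16338 − 1)/2.16338 × 100 = 53.7761%

53.8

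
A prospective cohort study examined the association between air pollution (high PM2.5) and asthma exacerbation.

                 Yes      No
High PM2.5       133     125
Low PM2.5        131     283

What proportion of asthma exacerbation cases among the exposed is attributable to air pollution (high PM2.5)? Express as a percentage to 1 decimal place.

Cells: a = 133, b = 125, c = 131, d = 283.
Risk in exposed = 133/258 = 0.51550; risk in unexposed = 131/414 = 0.31643.
RR = 0.51550/0.31643 = 1.62915
AR% = (RR − 1)/RR × 100 = (1.62915 − 1)/1.62915 × 100 = 38.6183%

38.6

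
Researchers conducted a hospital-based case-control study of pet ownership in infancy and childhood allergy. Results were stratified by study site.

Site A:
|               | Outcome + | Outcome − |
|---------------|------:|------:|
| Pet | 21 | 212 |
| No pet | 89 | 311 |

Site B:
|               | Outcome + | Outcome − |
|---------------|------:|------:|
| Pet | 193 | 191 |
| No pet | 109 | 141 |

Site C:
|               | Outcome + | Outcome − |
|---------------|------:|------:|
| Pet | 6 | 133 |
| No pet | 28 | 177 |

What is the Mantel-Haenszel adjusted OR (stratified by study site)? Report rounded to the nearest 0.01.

0.77

OR_MH = Σ(aᵢdᵢ/nᵢ) / Σ(bᵢcᵢ/nᵢ), where nᵢ is the stratum total.
Stratum 1 (Site A): n = 633; a·d/n = 21·311/633 = 10.3175; b·c/n = 212·89/633 = 29.8073
Stratum 2 (Site B): n = 634; a·d/n = 193·141/634 = 42.9227; b·c/n = 191·109/634 = 32.8375
Stratum 3 (Site C): n = 344; a·d/n = 6·177/344 = 3.0872; b·c/n = 133·28/344 = 10.8256
OR_MH = (10.3175 + 42.9227 + 3.0872) / (29.8073 + 32.8375 + 10.8256) = 56.3275 / 73.4704 = 0.76667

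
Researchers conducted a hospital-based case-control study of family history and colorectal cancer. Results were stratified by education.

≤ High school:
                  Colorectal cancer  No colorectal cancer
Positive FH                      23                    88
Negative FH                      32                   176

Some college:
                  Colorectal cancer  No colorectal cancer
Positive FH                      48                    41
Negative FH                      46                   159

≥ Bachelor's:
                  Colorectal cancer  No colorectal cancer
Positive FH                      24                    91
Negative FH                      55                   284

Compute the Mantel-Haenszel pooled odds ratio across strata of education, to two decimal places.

2.04

OR_MH = Σ(aᵢdᵢ/nᵢ) / Σ(bᵢcᵢ/nᵢ), where nᵢ is the stratum total.
Stratum 1 (≤ High school): n = 319; a·d/n = 23·176/319 = 12.6897; b·c/n = 88·32/319 = 8.8276
Stratum 2 (Some college): n = 294; a·d/n = 48·159/294 = 25.9592; b·c/n = 41·46/294 = 6.4150
Stratum 3 (≥ Bachelor's): n = 454; a·d/n = 24·284/454 = 15.0132; b·c/n = 91·55/454 = 11.0242
OR_MH = (12.6897 + 25.9592 + 15.0132) / (8.8276 + 6.4150 + 11.0242) = 53.6621 / 26.2668 = 2.04296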